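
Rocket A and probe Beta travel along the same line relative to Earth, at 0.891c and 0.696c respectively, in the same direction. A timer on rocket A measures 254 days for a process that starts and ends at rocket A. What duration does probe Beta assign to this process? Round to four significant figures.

The velocity of rocket A relative to probe Beta is (0.891 − 0.696)c / (1 − 0.891×0.696) = 0.51334c; relative speed 0.51334c.
γ for this relative speed: γ = 1/√(1 − 0.263518) = 1.1652.
The clock on rocket A records proper time, so probe Beta measures Δt = γΔτ = 1.1652 × 254 = 296.0 days.

296.0 days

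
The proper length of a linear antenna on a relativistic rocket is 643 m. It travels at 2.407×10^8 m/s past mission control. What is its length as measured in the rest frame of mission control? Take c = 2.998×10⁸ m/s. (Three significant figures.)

383 m

β = v/c = (2.407×10^8 m/s)/(2.998×10⁸ m/s) = 0.802869.
γ = 1/√(1 − β²) = 1/√(1 − 0.6445986) = 1/√0.3554014 = 1/0.596155 = 1.6774.
Length contraction: L = L₀/γ = 643/1.6774 = 383 m.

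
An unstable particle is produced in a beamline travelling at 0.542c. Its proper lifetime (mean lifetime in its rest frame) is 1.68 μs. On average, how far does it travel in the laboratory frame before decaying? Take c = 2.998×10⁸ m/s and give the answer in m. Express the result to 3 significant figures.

325 m

γ = 1/√(1 − β²) = 1/√(1 − 0.293764) = 1/√0.706236 = 1/0.840378 = 1.1899.
Lab-frame lifetime: Δt = γτ = 1.1899 × 1.68 μs = 1.999 μs.
Distance: d = vΔt = 0.542 × 2.998×10⁸ m/s × 1.9990×10^-6 s = 325 m.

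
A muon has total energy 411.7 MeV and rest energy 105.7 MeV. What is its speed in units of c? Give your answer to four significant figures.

0.9665c

γ = E/(mc²) = 411.7/105.7 = 3.895.
β = √(1 − 1/γ²) = √(1 − 0.0659151) = √0.9340849 = 0.9665.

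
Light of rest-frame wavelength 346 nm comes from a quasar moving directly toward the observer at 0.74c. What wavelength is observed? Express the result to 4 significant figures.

133.7 nm

Relativistic Doppler for wavelength: λ_obs = λ_src · √((1−β)/(1+β)).
With β = 0.74: factor = √(0.26/1.74) = 0.38656.
λ_obs = 346 × 0.38656 = 133.7 nm.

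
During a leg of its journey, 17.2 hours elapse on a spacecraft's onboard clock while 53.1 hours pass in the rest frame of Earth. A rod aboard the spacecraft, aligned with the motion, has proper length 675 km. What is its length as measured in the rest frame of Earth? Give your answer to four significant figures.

The time-dilation ratio gives γ = 53.1/17.2 = 3.08721.
L = L₀/γ = 675/3.08721 = 218.6 km.

218.6 km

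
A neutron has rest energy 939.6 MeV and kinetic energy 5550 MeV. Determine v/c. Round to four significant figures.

K = (γ−1)mc², so γ = 1 + 5550/939.6 = 6.9068.
Then v/c = √(1 − γ⁻²) = √(1 − 0.0209627) = √0.9790373 = 0.9895.

0.9895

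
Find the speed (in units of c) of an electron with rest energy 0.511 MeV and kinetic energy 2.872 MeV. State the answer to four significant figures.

γ = 1 + K/(mc²) = 1 + 2.872/0.511 = 6.6204.
β = √(1 − 1/γ²) = √(1 − 0.0228156) = √0.9771844 = 0.9885.

0.9885c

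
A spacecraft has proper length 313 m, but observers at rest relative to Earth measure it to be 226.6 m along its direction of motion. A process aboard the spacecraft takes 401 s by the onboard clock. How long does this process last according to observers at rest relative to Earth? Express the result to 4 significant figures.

From L = L₀/γ: γ = 313/226.6 = 1.38129.
Δt = γΔτ = 1.38129 × 401 = 553.9 s.

553.9 s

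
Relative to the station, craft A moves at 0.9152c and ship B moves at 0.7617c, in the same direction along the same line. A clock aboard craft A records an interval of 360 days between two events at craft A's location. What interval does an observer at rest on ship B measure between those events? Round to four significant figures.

417.6 days

Speed of craft A in ship B's frame: u = (v_A − v_B)/(1 − v_A v_B/c²) = (0.9152 − 0.7617)/(1 − 0.9152×0.7617) = 0.1535/0.30289216 = 0.50678; |u| = 0.50678c.
γ for this relative speed: γ = 1/√(1 − 0.256826) = 1.16.
Craft A's interval is proper; time dilation gives Δt_B = γΔτ = 1.16 × 360 days = 417.6 days.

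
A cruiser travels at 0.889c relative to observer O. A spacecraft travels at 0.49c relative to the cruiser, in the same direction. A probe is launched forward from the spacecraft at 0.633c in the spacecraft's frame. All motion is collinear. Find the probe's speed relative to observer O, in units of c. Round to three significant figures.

First combine the probe and spacecraft (S''→S'): u₁ = (0.633 + 0.49)/(1 + 0.633×0.49) = 1.123/1.31017 = 0.85714.
Then combine with the cruiser (S'→S): u = (0.85714 + 0.889)/(1 + 0.85714×0.889) = 1.74614/1.76199746 = 0.991.

0.991c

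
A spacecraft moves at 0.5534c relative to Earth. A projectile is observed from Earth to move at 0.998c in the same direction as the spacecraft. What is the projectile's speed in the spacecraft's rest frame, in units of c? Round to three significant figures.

0.993c

Transform to the spacecraft's frame: u' = (u − v)/(1 − uv/c²).
u' = (0.998 − 0.5534)/(1 − 0.998×0.5534) = 0.4446/0.4477068 = 0.99306.
Speed in the spacecraft's frame: 0.993c (in the same direction).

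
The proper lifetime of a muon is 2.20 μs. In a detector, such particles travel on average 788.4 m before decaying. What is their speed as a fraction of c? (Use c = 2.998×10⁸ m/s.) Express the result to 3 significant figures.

0.767c

d = βγcτ ⇒ βγ = d/(cτ) = 788.4 m / (659.56 m) = 1.1953.
β = (βγ)/√(1+(βγ)²) = 1.1953/√2.42874 = 0.767.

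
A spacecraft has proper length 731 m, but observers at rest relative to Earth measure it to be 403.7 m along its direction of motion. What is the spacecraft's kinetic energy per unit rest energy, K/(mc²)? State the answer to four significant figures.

0.8108

Length contraction gives γ = L₀/L = 731/403.7 = 1.81075.
K/(mc²) = γ − 1 = 1.81075 − 1 = 0.8108.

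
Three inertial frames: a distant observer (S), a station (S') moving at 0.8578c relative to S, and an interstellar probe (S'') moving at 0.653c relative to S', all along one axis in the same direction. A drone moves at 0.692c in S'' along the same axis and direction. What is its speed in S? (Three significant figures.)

Compose velocities in two stages. Stage 1 (into S'): u₁ = (0.692+0.653)/(1+0.692×0.653) = 0.92639.
Stage 2 (into S): u = (0.92639+0.8578)/(1+0.92639×0.8578) = 0.99417, so the speed is 0.994c.

0.994c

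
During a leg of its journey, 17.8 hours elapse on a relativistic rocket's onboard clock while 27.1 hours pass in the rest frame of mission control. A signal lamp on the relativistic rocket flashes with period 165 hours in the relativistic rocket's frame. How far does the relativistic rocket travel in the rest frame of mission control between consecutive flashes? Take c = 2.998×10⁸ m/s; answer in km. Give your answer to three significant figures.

From Δt = γΔτ: γ = 27.1/17.8 = 1.52247.
β = √(1 − 1/γ²) = 0.75404. Lab-frame period = γτ = 1.52247×165 hours = 251.21 hours. Distance = βc × γτ = 0.75404 × 2.998×10⁸ m/s × 904356 s = 2.0444×10^14 m = 2.04×10^11 km.

2.04×10^11 km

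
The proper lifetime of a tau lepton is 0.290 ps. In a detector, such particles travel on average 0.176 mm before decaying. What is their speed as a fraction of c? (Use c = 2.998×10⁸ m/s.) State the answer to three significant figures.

0.897c

Let x = d/(cτ) = 1.760×10^-4 m / (2.998×10⁸ m/s × 2.900×10^-13 s) = 2.0243. Since d = βγcτ, x = βγ = β/√(1−β²).
Solving: β² = x²/(1+x²) = 4.09779/5.09779 = 0.803837, so β = 0.897.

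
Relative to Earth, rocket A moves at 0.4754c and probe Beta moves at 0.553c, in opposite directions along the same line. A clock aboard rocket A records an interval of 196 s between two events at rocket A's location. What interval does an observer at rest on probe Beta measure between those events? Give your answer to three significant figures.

338 s

Speed of rocket A in probe Beta's frame: u = (v_A + v_B)/(1 + v_A v_B/c²) = (0.4754 + 0.553)/(1 + 0.4754×0.553) = 1.0284/1.2628962 = 0.81432; |u| = 0.81432c.
γ for this relative speed: γ = 1/√(1 − 0.663117) = 1.7229.
The clock on rocket A records proper time, so probe Beta measures Δt = γΔτ = 1.7229 × 196 = 338 s.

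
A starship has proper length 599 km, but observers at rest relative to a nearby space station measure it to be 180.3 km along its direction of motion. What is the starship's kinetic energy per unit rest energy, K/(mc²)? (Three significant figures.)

2.32

From L = L₀/γ: γ = 599/180.3 = 3.32224.
K/(mc²) = γ − 1 = 3.32224 − 1 = 2.32.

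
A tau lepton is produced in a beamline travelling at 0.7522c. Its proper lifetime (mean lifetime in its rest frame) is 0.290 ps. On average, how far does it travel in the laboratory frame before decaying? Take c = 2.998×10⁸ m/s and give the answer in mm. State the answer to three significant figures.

β² = 0.56580484, so γ = 1/√0.43419516 = 1.5176.
Lab-frame lifetime: Δt = γτ = 1.5176 × 0.290 ps = 0.4401 ps.
Distance: d = vΔt = 0.7522 × 2.998×10⁸ m/s × 4.4010×10^-13 s = 9.92×10^-5 m = 0.0992 mm.

0.0992 mm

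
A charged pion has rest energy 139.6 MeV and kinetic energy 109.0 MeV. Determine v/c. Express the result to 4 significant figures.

0.8274

K = (γ−1)mc², so γ = 1 + 109.0/139.6 = 1.7808.
Then v/c = √(1 − γ⁻²) = √(1 − 0.315333) = √0.684667 = 0.8274.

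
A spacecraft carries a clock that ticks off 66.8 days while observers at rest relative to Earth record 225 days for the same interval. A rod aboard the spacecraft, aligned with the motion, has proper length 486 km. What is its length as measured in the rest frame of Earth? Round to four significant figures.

The time-dilation ratio gives γ = 225/66.8 = 3.36826.
L = L₀/γ = 486/3.36826 = 144.3 km.

144.3 km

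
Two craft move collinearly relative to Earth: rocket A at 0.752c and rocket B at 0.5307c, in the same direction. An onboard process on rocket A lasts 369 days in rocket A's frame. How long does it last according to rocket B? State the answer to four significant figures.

396.9 days

Speed of rocket A in rocket B's frame: u = (v_A − v_B)/(1 − v_A v_B/c²) = (0.752 − 0.5307)/(1 − 0.752×0.5307) = 0.2213/0.6009136 = 0.36827; |u| = 0.36827c.
At |u| = 0.36827c, γ = (1 − 0.135623)^(−1/2) = 1.0756.
Rocket A's interval is proper; time dilation gives Δt_B = γΔτ = 1.0756 × 369 days = 396.9 days.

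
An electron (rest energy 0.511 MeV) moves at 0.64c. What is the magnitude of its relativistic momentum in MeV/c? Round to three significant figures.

0.426 MeV/c

γ = 1/√(1 − β²) = 1/√(1 − 0.4096) = 1/√0.5904 = 1/0.768375 = 1.3014.
Momentum: p = γβ·mc = 1.3014 × 0.64 × 0.511 MeV/c = 0.426 MeV/c.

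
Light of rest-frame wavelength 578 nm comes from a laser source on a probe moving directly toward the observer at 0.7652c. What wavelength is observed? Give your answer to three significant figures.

211 nm

Relativistic Doppler for wavelength: λ_obs = λ_src · √((1−β)/(1+β)).
With β = 0.7652: factor = √(0.2348/1.7652) = 0.36471.
λ_obs = 578 × 0.36471 = 211 nm.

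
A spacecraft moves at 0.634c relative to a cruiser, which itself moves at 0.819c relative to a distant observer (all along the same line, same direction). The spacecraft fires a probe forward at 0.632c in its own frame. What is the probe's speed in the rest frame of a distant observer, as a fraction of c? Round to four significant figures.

0.9900c

Compose velocities in two stages. Stage 1 (into S'): u₁ = (0.632+0.634)/(1+0.632×0.634) = 0.90384.
Stage 2 (into S): u = (0.90384+0.819)/(1+0.90384×0.819) = 0.99, so the speed is 0.9900c.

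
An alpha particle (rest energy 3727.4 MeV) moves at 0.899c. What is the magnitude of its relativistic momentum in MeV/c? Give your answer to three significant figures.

7650 MeV/c

γ = 1/√(1 − β²) = 1/√(1 − 0.808201) = 1/√0.191799 = 1/0.437949 = 2.2834.
Momentum: p = γβ·mc = 2.2834 × 0.899 × 3727.4 MeV/c = 7650 MeV/c.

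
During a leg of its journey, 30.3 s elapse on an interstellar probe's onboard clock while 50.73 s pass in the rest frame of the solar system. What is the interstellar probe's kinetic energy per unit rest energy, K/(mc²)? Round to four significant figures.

The time-dilation ratio gives γ = 50.73/30.3 = 1.67426.
Since K = (γ−1)mc², K/(mc²) = 1.67426 − 1 = 0.6743.

0.6743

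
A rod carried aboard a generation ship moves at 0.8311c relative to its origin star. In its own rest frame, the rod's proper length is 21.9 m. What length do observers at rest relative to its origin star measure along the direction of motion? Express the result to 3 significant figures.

12.2 m

β² = 0.69072721, so γ = 1/√0.30927279 = 1.7982.
Along the direction of motion the measured length is L₀/γ = 21.9/1.7982 = 12.2 m.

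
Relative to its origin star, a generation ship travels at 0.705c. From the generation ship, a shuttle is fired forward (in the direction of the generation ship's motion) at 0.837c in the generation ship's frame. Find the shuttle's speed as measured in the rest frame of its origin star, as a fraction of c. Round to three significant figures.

0.970c

In units of c, u = (u' + v)/(1 + u'v) with u' = 0.837 and v = 0.705.
Numerator: 0.837 + 0.705 = 1.542. Denominator: 1 + (0.837)(0.705) = 1.590085.
u = 1.542/1.590085 = 0.96976, so the speed is 0.970c.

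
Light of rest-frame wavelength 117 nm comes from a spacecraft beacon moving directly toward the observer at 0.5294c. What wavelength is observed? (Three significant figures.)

Relativistic Doppler for wavelength: λ_obs = λ_src · √((1−β)/(1+β)).
With β = 0.5294: factor = √(0.4706/1.5294) = 0.55471.
λ_obs = 117 × 0.55471 = 64.9 nm.

64.9 nm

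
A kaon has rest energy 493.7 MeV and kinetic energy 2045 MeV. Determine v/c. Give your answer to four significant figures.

K = (γ−1)mc², so γ = 1 + 2045/493.7 = 5.1422.
Then v/c = √(1 − γ⁻²) = √(1 − 0.0378183) = √0.9621817 = 0.9809.

0.9809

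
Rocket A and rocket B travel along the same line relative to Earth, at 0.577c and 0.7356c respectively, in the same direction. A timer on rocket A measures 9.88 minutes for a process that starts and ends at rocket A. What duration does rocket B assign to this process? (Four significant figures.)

Speed of rocket A in rocket B's frame: u = (v_A − v_B)/(1 − v_A v_B/c²) = (0.577 − 0.7356)/(1 − 0.577×0.7356) = −0.1586/0.5755588 = −0.27556; |u| = 0.27556c.
At |u| = 0.27556c, γ = (1 − 0.0759333)^(−1/2) = 1.0403.
Rocket A's interval is proper; time dilation gives Δt_B = γΔτ = 1.0403 × 9.88 minutes = 10.28 minutes.

10.28 minutes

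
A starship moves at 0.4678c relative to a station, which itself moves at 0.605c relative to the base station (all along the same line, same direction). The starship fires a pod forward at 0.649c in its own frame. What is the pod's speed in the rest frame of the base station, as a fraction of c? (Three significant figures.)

Apply u = (u'+v)/(1+u'v) twice. Pod in the station frame: (0.649+0.4678)/(1+0.649·0.4678) = 1.1168/1.3036022 = 0.8567c.
That velocity, transformed to the rest frame of the base station: (0.8567+0.605)/(1+0.8567·0.605) = 1.4617/1.5183035 = 0.96272c.

0.963c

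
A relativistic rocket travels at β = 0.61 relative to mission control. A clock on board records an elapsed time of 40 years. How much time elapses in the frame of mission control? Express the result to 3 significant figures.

50.5 years

With β = 0.61, γ = 1/√(1 − 0.61²) = 1/√0.6279 = 1.262.
Time dilation: Δt = γ·Δτ = 1.262 × 40 = 50.5 years.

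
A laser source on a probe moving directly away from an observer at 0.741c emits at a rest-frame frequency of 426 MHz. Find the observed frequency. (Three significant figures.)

164 MHz

Relativistic Doppler (source moving away): f_obs = f_src · √((1−β)/(1+β)).
With β = 0.741: factor = √(0.259/1.741) = 0.3857.
f_obs = 426 × 0.3857 = 164 MHz.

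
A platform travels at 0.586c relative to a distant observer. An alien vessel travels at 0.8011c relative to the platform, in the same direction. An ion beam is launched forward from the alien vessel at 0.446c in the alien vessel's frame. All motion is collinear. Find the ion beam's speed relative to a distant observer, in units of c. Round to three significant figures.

0.978c

Compose velocities in two stages. Stage 1 (into S'): u₁ = (0.446+0.8011)/(1+0.446×0.8011) = 0.91882.
Stage 2 (into S): u = (0.91882+0.586)/(1+0.91882×0.586) = 0.97815, so the speed is 0.978c.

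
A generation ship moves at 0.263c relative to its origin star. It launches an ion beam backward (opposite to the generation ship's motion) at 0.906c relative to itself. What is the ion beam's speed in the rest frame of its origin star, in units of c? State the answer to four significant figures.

In units of c, u = (u' + v)/(1 + u'v) with u' = −0.906 and v = 0.263.
Numerator: −0.906 + 0.263 = −0.643. Denominator: 1 + (−0.906)(0.263) = 0.761722.
u = −0.643/0.761722 = −0.84414, so the speed is 0.8441c.

0.8441c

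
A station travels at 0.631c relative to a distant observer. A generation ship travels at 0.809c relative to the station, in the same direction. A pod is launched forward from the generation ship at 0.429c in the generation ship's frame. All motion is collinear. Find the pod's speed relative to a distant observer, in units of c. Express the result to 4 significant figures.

0.9811c

First combine the pod and generation ship (S''→S'): u₁ = (0.429 + 0.809)/(1 + 0.429×0.809) = 1.238/1.347061 = 0.91904.
Then combine with the station (S'→S): u = (0.91904 + 0.631)/(1 + 0.91904×0.631) = 1.55004/1.57991424 = 0.98109.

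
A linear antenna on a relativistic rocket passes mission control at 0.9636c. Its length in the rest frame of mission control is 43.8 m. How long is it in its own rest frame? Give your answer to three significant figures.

164 m

With β = 0.9636, γ = 1/√(1 − 0.9636²) = 1/√0.07147504 = 3.7404.
Proper length: L₀ = γ·L = 3.7404 × 43.8 = 164 m.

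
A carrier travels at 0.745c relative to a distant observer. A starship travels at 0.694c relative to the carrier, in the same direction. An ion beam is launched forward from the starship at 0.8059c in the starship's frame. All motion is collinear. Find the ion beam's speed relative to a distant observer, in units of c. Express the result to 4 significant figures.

0.9943c

Compose velocities in two stages. Stage 1 (into S'): u₁ = (0.8059+0.694)/(1+0.8059×0.694) = 0.96191.
Stage 2 (into S): u = (0.96191+0.745)/(1+0.96191×0.745) = 0.99434, so the speed is 0.9943c.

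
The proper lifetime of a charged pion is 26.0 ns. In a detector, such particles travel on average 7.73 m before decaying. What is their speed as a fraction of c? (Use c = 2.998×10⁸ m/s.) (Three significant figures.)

0.704c

Lab distance = (lab lifetime)·v = γτ·βc, so βγ = d/(cτ) = 7.730/(2.998×10⁸ × 2.600×10^-8) = 0.99169.
With βγ = 0.99169: γ² = 1 + (βγ)² = 1.983449, and β = (βγ)/γ = 0.99169/1.40835 = 0.704.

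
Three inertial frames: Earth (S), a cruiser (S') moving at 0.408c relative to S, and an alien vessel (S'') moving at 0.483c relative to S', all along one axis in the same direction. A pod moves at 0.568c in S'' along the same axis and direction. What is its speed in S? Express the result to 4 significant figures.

0.9224c

First combine the pod and alien vessel (S''→S'): u₁ = (0.568 + 0.483)/(1 + 0.568×0.483) = 1.051/1.274344 = 0.82474.
Then combine with the cruiser (S'→S): u = (0.82474 + 0.408)/(1 + 0.82474×0.408) = 1.23274/1.33649392 = 0.92237.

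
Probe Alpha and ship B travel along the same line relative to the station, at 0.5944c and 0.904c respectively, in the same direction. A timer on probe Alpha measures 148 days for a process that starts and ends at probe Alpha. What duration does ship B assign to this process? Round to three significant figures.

Transform probe Alpha's velocity into ship B's frame: (0.5944 − 0.904)/(1 − 0.5944·0.904) = −0.3096/0.4626624, so the relative speed is 0.66917c.
γ for this relative speed: γ = 1/√(1 − 0.447788) = 1.3457.
Probe Alpha's interval is proper; time dilation gives Δt_B = γΔτ = 1.3457 × 148 days = 199 days.

199 days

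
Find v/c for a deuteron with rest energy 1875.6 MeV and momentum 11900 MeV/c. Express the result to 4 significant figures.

0.9878

pc/(mc²) = 11900/1875.6 = 6.3446 = βγ = β/√(1−β²).
So β² = x²/(1 + x²) with x = 6.3446: x² = 40.2539, β² = 40.2539/41.2539 = 0.97576, β = 0.9878.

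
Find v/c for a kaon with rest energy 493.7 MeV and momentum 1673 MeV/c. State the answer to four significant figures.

βγ = pc/(mc²) = 1673/493.7 = 3.3887.
Since γ² = 1 + (βγ)² = 12.4833, γ = √12.4833 = 3.53317, and β = (βγ)/γ = 3.3887/3.53317 = 0.9591.

0.9591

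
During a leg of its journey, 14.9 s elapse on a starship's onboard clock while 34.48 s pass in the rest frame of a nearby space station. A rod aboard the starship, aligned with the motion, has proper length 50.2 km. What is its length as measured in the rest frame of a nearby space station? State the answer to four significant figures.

The time-dilation ratio gives γ = 34.48/14.9 = 2.31409.
L = L₀/γ = 50.2/2.31409 = 21.69 km.

21.69 km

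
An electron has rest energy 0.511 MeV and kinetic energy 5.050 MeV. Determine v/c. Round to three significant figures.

γ = 1 + K/(mc²) = 1 + 5.050/0.511 = 10.883.
β = √(1 − 1/γ²) = √(1 − 0.00844312) = √0.99155688 = 0.996.

0.996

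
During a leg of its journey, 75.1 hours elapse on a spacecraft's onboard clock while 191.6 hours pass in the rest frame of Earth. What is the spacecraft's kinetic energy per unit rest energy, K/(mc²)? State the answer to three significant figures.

1.55

From Δt = γΔτ: γ = 191.6/75.1 = 2.55126.
Since K = (γ−1)mc², K/(mc²) = 2.55126 − 1 = 1.55.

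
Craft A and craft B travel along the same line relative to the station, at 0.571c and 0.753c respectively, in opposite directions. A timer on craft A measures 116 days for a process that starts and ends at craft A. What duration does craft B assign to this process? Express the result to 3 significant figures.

The velocity of craft A relative to craft B is (0.571 + 0.753)c / (1 + 0.571×0.753) = 0.9259c; relative speed 0.9259c.
γ for this relative speed: γ = 1/√(1 − 0.857291) = 2.6471.
Craft A's interval is proper; time dilation gives Δt_B = γΔτ = 2.6471 × 116 days = 307 days.

307 days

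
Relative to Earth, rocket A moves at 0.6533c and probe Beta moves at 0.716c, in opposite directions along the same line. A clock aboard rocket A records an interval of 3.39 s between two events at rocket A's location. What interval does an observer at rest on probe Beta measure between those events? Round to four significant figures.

The velocity of rocket A relative to probe Beta is (0.6533 + 0.716)c / (1 + 0.6533×0.716) = 0.93292c; relative speed 0.93292c.
γ for this relative speed: γ = 1/√(1 − 0.87034) = 2.7771.
Rocket A's interval is proper; time dilation gives Δt_B = γΔτ = 2.7771 × 3.39 s = 9.414 s.

9.414 s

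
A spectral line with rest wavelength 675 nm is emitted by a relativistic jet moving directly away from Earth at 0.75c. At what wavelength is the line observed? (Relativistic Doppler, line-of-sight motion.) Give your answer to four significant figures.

1786 nm

Relativistic Doppler for wavelength: λ_obs = λ_src · √((1+β)/(1−β)).
With β = 0.75: factor = √(1.75/0.25) = 2.6458.
λ_obs = 675 × 2.6458 = 1786 nm.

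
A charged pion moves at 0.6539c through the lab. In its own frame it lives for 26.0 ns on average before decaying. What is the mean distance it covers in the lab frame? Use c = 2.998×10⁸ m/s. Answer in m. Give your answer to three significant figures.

6.74 m

γ = 1/√(1 − β²) = 1/√(1 − 0.42758521) = 1/√0.57241479 = 1/0.756581 = 1.3217.
Lab-frame lifetime: Δt = γτ = 1.3217 × 26.0 ns = 34.364 ns.
Distance: d = vΔt = 0.6539 × 2.998×10⁸ m/s × 3.4364×10^-8 s = 6.74 m.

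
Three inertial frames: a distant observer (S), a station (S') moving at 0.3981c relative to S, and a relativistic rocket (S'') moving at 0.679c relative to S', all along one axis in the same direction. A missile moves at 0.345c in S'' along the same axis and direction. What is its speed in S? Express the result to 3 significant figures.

0.923c

First combine the missile and relativistic rocket (S''→S'): u₁ = (0.345 + 0.679)/(1 + 0.345×0.679) = 1.024/1.234255 = 0.82965.
Then combine with the station (S'→S): u = (0.82965 + 0.3981)/(1 + 0.82965×0.3981) = 1.22775/1.330283665 = 0.92292.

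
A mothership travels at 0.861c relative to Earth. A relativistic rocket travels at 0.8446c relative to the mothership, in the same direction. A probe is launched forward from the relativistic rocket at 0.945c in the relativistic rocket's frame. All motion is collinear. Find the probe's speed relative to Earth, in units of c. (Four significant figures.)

0.9996c

Compose velocities in two stages. Stage 1 (into S'): u₁ = (0.945+0.8446)/(1+0.945×0.8446) = 0.99525.
Stage 2 (into S): u = (0.99525+0.861)/(1+0.99525×0.861) = 0.99964, so the speed is 0.9996c.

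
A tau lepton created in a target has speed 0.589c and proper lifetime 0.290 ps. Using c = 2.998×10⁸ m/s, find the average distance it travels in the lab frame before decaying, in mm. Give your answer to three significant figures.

0.0634 mm

With β = 0.589, γ = 1/√(1 − 0.589²) = 1/√0.653079 = 1.2374.
Lab-frame lifetime: Δt = γτ = 1.2374 × 0.290 ps = 0.35885 ps.
Distance: d = vΔt = 0.589 × 2.998×10⁸ m/s × 3.5885×10^-13 s = 6.34×10^-5 m = 0.0634 mm.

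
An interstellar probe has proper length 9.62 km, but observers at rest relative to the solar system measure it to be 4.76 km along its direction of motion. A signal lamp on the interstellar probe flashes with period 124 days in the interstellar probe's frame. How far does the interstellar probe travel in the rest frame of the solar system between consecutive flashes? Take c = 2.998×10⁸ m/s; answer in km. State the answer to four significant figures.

From L = L₀/γ: γ = 9.62/4.76 = 2.02101.
β = √(1 − 1/γ²) = 0.86901. Lab-frame period = γτ = 2.02101×124 days = 250.61 days. Distance = βc × γτ = 0.86901 × 2.998×10⁸ m/s × 21652704 s = 5.6412×10^15 m = 5.641×10^12 km.

5.641×10^12 km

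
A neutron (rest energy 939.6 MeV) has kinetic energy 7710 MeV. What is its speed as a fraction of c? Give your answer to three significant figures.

0.994c

K = (γ−1)mc², so γ = 1 + 7710/939.6 = 9.2056.
Then v/c = √(1 − γ⁻²) = √(1 − 0.0118004) = √0.9881996 = 0.994.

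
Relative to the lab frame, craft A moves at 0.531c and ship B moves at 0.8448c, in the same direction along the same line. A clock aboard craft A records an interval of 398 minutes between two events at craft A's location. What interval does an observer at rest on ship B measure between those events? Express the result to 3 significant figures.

Transform craft A's velocity into ship B's frame: (0.531 − 0.8448)/(1 − 0.531·0.8448) = −0.3138/0.5514112, so the relative speed is 0.56909c.
At |u| = 0.56909c, γ = (1 − 0.323863)^(−1/2) = 1.2161.
Craft A's interval is proper; time dilation gives Δt_B = γΔτ = 1.2161 × 398 minutes = 484 minutes.

484 minutes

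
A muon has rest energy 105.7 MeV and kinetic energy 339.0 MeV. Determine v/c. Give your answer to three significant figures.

K = (γ−1)mc², so γ = 1 + 339.0/105.7 = 4.2072.
Then v/c = √(1 − γ⁻²) = √(1 − 0.0564955) = √0.9435045 = 0.971.

0.971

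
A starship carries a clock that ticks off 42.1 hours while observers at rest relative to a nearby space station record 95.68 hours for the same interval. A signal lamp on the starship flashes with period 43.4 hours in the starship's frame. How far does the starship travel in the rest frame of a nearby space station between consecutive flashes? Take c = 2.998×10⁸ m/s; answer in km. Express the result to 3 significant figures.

9.56×10^10 km

The time-dilation ratio gives γ = 95.68/42.1 = 2.27268.
β = √(1 − 1/γ²) = 0.89799. Lab-frame period = γτ = 2.27268×43.4 hours = 98.634 hours. Distance = βc × γτ = 0.89799 × 2.998×10⁸ m/s × 355082.4 s = 9.5594×10^13 m = 9.56×10^10 km.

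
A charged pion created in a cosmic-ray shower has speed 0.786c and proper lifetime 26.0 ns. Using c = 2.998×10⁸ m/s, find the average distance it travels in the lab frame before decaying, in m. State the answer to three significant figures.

With β = 0.786, γ = 1/√(1 − 0.786²) = 1/√0.382204 = 1.6175.
Lab-frame lifetime: Δt = γτ = 1.6175 × 26.0 ns = 42.055 ns.
Distance: d = vΔt = 0.786 × 2.998×10⁸ m/s × 4.2055×10^-8 s = 9.91 m.

9.91 m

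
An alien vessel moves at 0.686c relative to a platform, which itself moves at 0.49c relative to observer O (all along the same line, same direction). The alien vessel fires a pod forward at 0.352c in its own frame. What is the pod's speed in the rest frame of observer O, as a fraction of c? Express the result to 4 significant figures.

0.9407c

First combine the pod and alien vessel (S''→S'): u₁ = (0.352 + 0.686)/(1 + 0.352×0.686) = 1.038/1.241472 = 0.8361.
Then combine with the platform (S'→S): u = (0.8361 + 0.49)/(1 + 0.8361×0.49) = 1.3261/1.409689 = 0.9407.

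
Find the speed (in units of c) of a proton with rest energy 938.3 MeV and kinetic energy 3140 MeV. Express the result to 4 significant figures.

0.9732c

γ = 1 + K/(mc²) = 1 + 3140/938.3 = 4.3465.
β = √(1 − 1/γ²) = √(1 − 0.0529323) = √0.9470677 = 0.9732.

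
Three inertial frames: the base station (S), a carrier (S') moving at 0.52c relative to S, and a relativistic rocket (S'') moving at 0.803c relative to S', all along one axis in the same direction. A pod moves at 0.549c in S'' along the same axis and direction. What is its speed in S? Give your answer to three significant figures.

First combine the pod and relativistic rocket (S''→S'): u₁ = (0.549 + 0.803)/(1 + 0.549×0.803) = 1.352/1.440847 = 0.93834.
Then combine with the carrier (S'→S): u = (0.93834 + 0.52)/(1 + 0.93834×0.52) = 1.45834/1.4879368 = 0.98011.

0.980c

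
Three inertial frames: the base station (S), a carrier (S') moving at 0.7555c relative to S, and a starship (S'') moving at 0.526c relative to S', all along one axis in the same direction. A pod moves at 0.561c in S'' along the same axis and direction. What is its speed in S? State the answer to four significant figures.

Compose velocities in two stages. Stage 1 (into S'): u₁ = (0.561+0.526)/(1+0.561×0.526) = 0.83933.
Stage 2 (into S): u = (0.83933+0.7555)/(1+0.83933×0.7555) = 0.97596, so the speed is 0.9760c.

0.9760c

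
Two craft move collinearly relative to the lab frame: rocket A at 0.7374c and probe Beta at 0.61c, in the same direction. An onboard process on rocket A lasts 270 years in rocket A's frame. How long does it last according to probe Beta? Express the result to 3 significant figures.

278 years

Transform rocket A's velocity into probe Beta's frame: (0.7374 − 0.61)/(1 − 0.7374·0.61) = 0.1274/0.550186, so the relative speed is 0.23156c.
γ for this relative speed: γ = 1/√(1 − 0.05362) = 1.0279.
The clock on rocket A records proper time, so probe Beta measures Δt = γΔτ = 1.0279 × 270 = 278 years.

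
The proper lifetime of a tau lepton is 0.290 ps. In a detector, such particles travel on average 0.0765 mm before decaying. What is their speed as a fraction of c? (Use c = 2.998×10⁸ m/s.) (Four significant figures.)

Lab distance = (lab lifetime)·v = γτ·βc, so βγ = d/(cτ) = 7.650×10^-5/(2.998×10⁸ × 2.900×10^-13) = 0.8799.
With βγ = 0.8799: γ² = 1 + (βγ)² = 1.774224, and β = (βγ)/γ = 0.8799/1.332 = 0.6606.

0.6606c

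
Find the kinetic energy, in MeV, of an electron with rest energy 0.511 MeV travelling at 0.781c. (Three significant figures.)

γ = 1/√(1 − β²) = 1/√(1 − 0.609961) = 1/√0.390039 = 1/0.624531 = 1.6012.
Kinetic energy: K = (γ − 1)mc² = (1.6012 − 1) × 0.511 MeV = 0.6012 × 0.511 = 0.307 MeV.

0.307 MeV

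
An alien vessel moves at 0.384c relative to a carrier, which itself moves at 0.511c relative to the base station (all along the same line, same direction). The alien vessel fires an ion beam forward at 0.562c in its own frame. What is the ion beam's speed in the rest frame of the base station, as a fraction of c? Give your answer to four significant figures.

0.9224c

Compose velocities in two stages. Stage 1 (into S'): u₁ = (0.562+0.384)/(1+0.562×0.384) = 0.77808.
Stage 2 (into S): u = (0.77808+0.511)/(1+0.77808×0.511) = 0.92235, so the speed is 0.9224c.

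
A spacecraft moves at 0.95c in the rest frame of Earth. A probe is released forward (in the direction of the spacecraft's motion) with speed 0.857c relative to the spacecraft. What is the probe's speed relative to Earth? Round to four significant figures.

0.9961c

Relativistic velocity addition: u = (u' + v)/(1 + u'v/c²), with u' = 0.857c and v = 0.95c.
Numerator: 0.857 + 0.95 = 1.807. Denominator: 1 + (0.857)(0.95) = 1.81415.
u = 1.807/1.81415 = 0.99606, so the speed is 0.9961c.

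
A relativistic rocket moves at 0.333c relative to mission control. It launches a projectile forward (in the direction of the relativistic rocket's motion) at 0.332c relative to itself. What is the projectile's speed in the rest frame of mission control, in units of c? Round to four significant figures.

0.5988c

In units of c, u = (u' + v)/(1 + u'v) with u' = 0.332 and v = 0.333.
Numerator: 0.332 + 0.333 = 0.665. Denominator: 1 + (0.332)(0.333) = 1.110556.
u = 0.665/1.110556 = 0.5988, so the speed is 0.5988c.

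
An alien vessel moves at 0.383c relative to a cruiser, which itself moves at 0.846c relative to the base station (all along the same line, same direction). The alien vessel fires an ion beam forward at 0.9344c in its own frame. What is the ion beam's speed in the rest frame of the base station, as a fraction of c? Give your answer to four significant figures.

0.9975c

First combine the ion beam and alien vessel (S''→S'): u₁ = (0.9344 + 0.383)/(1 + 0.9344×0.383) = 1.3174/1.3578752 = 0.97019.
Then combine with the cruiser (S'→S): u = (0.97019 + 0.846)/(1 + 0.97019×0.846) = 1.81619/1.82078074 = 0.99748.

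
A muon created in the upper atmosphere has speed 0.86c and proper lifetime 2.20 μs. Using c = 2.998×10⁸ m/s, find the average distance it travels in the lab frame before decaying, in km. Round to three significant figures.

γ = 1/√(1 − β²) = 1/√(1 − 0.7396) = 1/√0.2604 = 1/0.510294 = 1.9597.
Lab-frame lifetime: Δt = γτ = 1.9597 × 2.20 μs = 4.3113 μs.
Distance: d = vΔt = 0.86 × 2.998×10⁸ m/s × 4.3113×10^-6 s = 1110 m = 1.11 km.

1.11 km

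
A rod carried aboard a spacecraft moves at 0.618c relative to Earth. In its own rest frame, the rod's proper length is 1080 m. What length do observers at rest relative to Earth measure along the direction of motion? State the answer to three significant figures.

Lorentz factor: γ = (1 − 0.381924)^(−1/2) = 1.272.
Length contraction: L = L₀/γ = 1080/1.272 = 849 m.

849 m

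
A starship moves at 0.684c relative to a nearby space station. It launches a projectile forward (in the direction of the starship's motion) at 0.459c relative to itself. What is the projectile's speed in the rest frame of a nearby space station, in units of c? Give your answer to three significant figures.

0.870c

Relativistic velocity addition: u = (u' + v)/(1 + u'v/c²), with u' = 0.459c and v = 0.684c.
Numerator: 0.459 + 0.684 = 1.143. Denominator: 1 + (0.459)(0.684) = 1.313956.
u = 1.143/1.313956 = 0.86989, so the speed is 0.870c.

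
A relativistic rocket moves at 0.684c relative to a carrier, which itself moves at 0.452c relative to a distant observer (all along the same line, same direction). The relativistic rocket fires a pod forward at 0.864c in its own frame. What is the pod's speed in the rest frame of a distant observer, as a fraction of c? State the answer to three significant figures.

0.990c

Compose velocities in two stages. Stage 1 (into S'): u₁ = (0.864+0.684)/(1+0.864×0.684) = 0.97299.
Stage 2 (into S): u = (0.97299+0.452)/(1+0.97299×0.452) = 0.98972, so the speed is 0.990c.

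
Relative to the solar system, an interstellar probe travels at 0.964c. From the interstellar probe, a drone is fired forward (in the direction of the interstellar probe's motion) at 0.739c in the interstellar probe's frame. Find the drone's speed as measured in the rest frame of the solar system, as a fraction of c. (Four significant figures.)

0.9945c

In units of c, u = (u' + v)/(1 + u'v) with u' = 0.739 and v = 0.964.
Numerator: 0.739 + 0.964 = 1.703. Denominator: 1 + (0.739)(0.964) = 1.712396.
u = 1.703/1.712396 = 0.99451, so the speed is 0.9945c.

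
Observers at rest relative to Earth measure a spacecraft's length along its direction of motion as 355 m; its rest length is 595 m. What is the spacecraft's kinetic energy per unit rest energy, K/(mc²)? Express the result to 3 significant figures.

0.676

γ = L₀/L = 595/355 = 1.67606.
K/(mc²) = γ − 1 = 1.67606 − 1 = 0.676.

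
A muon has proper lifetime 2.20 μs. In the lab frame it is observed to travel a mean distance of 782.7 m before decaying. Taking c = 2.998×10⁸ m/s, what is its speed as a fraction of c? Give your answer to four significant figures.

0.7647c

Lab distance = (lab lifetime)·v = γτ·βc, so βγ = d/(cτ) = 782.7/(2.998×10⁸ × 2.200×10^-6) = 1.1867.
With βγ = 1.1867: γ² = 1 + (βγ)² = 2.40826, and β = (βγ)/γ = 1.1867/1.55186 = 0.7647.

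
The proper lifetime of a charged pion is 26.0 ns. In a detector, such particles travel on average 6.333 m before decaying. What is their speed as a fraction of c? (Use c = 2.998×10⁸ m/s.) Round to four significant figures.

0.6306c

Lab distance = (lab lifetime)·v = γτ·βc, so βγ = d/(cτ) = 6.333/(2.998×10⁸ × 2.600×10^-8) = 0.81246.
With βγ = 0.81246: γ² = 1 + (βγ)² = 1.660091, and β = (βγ)/γ = 0.81246/1.28845 = 0.6306.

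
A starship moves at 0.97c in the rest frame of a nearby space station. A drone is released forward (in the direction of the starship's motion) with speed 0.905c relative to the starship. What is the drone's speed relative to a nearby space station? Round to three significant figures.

In units of c, u = (u' + v)/(1 + u'v) with u' = 0.905 and v = 0.97.
Numerator: 0.905 + 0.97 = 1.875. Denominator: 1 + (0.905)(0.97) = 1.87785.
u = 1.875/1.87785 = 0.99848, so the speed is 0.998c.

0.998c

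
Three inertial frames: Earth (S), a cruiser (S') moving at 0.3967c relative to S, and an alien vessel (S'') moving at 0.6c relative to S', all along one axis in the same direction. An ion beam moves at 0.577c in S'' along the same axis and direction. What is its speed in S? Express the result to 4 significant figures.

0.9437c

Compose velocities in two stages. Stage 1 (into S'): u₁ = (0.577+0.6)/(1+0.577×0.6) = 0.87431.
Stage 2 (into S): u = (0.87431+0.3967)/(1+0.87431×0.3967) = 0.9437, so the speed is 0.9437c.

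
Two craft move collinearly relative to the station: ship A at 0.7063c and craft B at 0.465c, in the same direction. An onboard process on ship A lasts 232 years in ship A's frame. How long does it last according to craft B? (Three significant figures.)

249 years

The velocity of ship A relative to craft B is (0.7063 − 0.465)c / (1 − 0.7063×0.465) = 0.35931c; relative speed 0.35931c.
At |u| = 0.35931c, γ = (1 − 0.129104)^(−1/2) = 1.0716.
The clock on ship A records proper time, so craft B measures Δt = γΔτ = 1.0716 × 232 = 249 years.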